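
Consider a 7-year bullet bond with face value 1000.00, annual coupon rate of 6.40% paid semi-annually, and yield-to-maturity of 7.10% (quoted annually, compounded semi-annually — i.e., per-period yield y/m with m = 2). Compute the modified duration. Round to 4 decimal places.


Answer: Modified duration = 5.5249

Derivation:
Coupon per period c = face * coupon_rate / m = 32.000000
Periods per year m = 2; per-period yield y/m = 0.035500
Number of cashflows N = 14
Cashflows (t years, CF_t, discount factor 1/(1+y/m)^(m*t), PV):
  t = 0.5000: CF_t = 32.000000, DF = 0.965717, PV = 30.902945
  t = 1.0000: CF_t = 32.000000, DF = 0.932609, PV = 29.843501
  t = 1.5000: CF_t = 32.000000, DF = 0.900637, PV = 28.820378
  t = 2.0000: CF_t = 32.000000, DF = 0.869760, PV = 27.832330
  t = 2.5000: CF_t = 32.000000, DF = 0.839942, PV = 26.878156
  t = 3.0000: CF_t = 32.000000, DF = 0.811147, PV = 25.956693
  t = 3.5000: CF_t = 32.000000, DF = 0.783338, PV = 25.066821
  t = 4.0000: CF_t = 32.000000, DF = 0.756483, PV = 24.207456
  t = 4.5000: CF_t = 32.000000, DF = 0.730549, PV = 23.377553
  t = 5.0000: CF_t = 32.000000, DF = 0.705503, PV = 22.576101
  t = 5.5000: CF_t = 32.000000, DF = 0.681316, PV = 21.802126
  t = 6.0000: CF_t = 32.000000, DF = 0.657959, PV = 21.054685
  t = 6.5000: CF_t = 32.000000, DF = 0.635402, PV = 20.332868
  t = 7.0000: CF_t = 1032.000000, DF = 0.613619, PV = 633.254453
Price P = sum_t PV_t = 961.906065
First compute Macaulay numerator sum_t t * PV_t:
  t * PV_t at t = 0.5000: 15.451473
  t * PV_t at t = 1.0000: 29.843501
  t * PV_t at t = 1.5000: 43.230567
  t * PV_t at t = 2.0000: 55.664660
  t * PV_t at t = 2.5000: 67.195389
  t * PV_t at t = 3.0000: 77.870079
  t * PV_t at t = 3.5000: 87.733873
  t * PV_t at t = 4.0000: 96.829824
  t * PV_t at t = 4.5000: 105.198988
  t * PV_t at t = 5.0000: 112.880507
  t * PV_t at t = 5.5000: 119.911692
  t * PV_t at t = 6.0000: 126.328107
  t * PV_t at t = 6.5000: 132.163641
  t * PV_t at t = 7.0000: 4432.781168
Macaulay duration D = 5503.083468 / 961.906065 = 5.721020
Modified duration = D / (1 + y/m) = 5.721020 / (1 + 0.035500) = 5.524886


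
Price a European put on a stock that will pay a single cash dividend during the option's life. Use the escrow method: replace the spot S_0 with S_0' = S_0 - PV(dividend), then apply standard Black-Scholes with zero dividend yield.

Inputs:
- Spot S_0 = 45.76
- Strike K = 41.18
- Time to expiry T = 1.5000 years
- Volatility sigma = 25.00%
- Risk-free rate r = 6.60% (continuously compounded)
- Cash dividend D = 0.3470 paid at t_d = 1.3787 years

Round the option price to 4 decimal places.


PV(D) = D * exp(-r * t_d) = 0.3470 * 0.91302301 = 0.31681898
S_0' = S_0 - PV(D) = 45.7600 - 0.31681898 = 45.44318102
d1 = (ln(S_0'/K) + (r + sigma^2/2)*T) / (sigma*sqrt(T)) = 0.79815831
d2 = d1 - sigma*sqrt(T) = 0.49197210
exp(-rT) = 0.90574271
N(-d1) = 0.21238931; N(-d2) = 0.31136954
P = K * exp(-rT) * N(-d2) - S_0' * N(-d1) = 41.1800 * 0.90574271 * 0.31136954 - 45.44318102 * 0.21238931 = 1.9620

Answer: Price = 1.9620


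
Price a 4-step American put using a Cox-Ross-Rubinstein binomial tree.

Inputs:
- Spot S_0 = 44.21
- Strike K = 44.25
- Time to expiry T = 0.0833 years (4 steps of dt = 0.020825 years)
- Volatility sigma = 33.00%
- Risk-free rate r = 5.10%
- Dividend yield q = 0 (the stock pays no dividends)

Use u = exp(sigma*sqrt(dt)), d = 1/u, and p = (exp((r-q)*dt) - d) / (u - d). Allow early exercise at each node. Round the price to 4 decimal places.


dt = T/N = 0.020825
u = exp(sigma*sqrt(dt)) = 1.048774; d = 1/u = 0.953494
p = (exp((r-q)*dt) - d) / (u - d) = 0.499250
Discount per step: exp(-r*dt) = 0.998938
Stock lattice S(k, i) with i counting down-moves:
  k=0: S(0,0) = 44.2100
  k=1: S(1,0) = 46.3663; S(1,1) = 42.1540
  k=2: S(2,0) = 48.6278; S(2,1) = 44.2100; S(2,2) = 40.1936
  k=3: S(3,0) = 50.9995; S(3,1) = 46.3663; S(3,2) = 42.1540; S(3,3) = 38.3243
  k=4: S(4,0) = 53.4870; S(4,1) = 48.6278; S(4,2) = 44.2100; S(4,3) = 40.1936; S(4,4) = 36.5420
Terminal payoffs V(N, i) = max(K - S_T, 0):
  V(4,0) = 0.000000; V(4,1) = 0.000000; V(4,2) = 0.040000; V(4,3) = 4.056421; V(4,4) = 7.707955
Backward induction: V(k, i) = exp(-r*dt) * [p * V(k+1, i) + (1-p) * V(k+1, i+1)]; then take max(V_cont, immediate exercise) for American.
  V(3,0) = exp(-r*dt) * [p*0.000000 + (1-p)*0.000000] = 0.000000; exercise = 0.000000; V(3,0) = max -> 0.000000
  V(3,1) = exp(-r*dt) * [p*0.000000 + (1-p)*0.040000] = 0.020009; exercise = 0.000000; V(3,1) = max -> 0.020009
  V(3,2) = exp(-r*dt) * [p*0.040000 + (1-p)*4.056421] = 2.049047; exercise = 2.096019; V(3,2) = max -> 2.096019
  V(3,3) = exp(-r*dt) * [p*4.056421 + (1-p)*7.707955] = 5.878681; exercise = 5.925653; V(3,3) = max -> 5.925653
  V(2,0) = exp(-r*dt) * [p*0.000000 + (1-p)*0.020009] = 0.010009; exercise = 0.000000; V(2,0) = max -> 0.010009
  V(2,1) = exp(-r*dt) * [p*0.020009 + (1-p)*2.096019] = 1.058447; exercise = 0.040000; V(2,1) = max -> 1.058447
  V(2,2) = exp(-r*dt) * [p*2.096019 + (1-p)*5.925653] = 4.009449; exercise = 4.056421; V(2,2) = max -> 4.056421
  V(1,0) = exp(-r*dt) * [p*0.010009 + (1-p)*1.058447] = 0.534447; exercise = 0.000000; V(1,0) = max -> 0.534447
  V(1,1) = exp(-r*dt) * [p*1.058447 + (1-p)*4.056421] = 2.556966; exercise = 2.096019; V(1,1) = max -> 2.556966
  V(0,0) = exp(-r*dt) * [p*0.534447 + (1-p)*2.556966] = 1.545582; exercise = 0.040000; V(0,0) = max -> 1.545582

Answer: Price = V(0,0) = 1.5456


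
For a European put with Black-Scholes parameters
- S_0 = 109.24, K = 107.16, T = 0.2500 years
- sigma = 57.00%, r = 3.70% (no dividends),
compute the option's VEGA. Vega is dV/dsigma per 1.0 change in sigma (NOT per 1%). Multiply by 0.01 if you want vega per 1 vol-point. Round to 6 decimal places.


Answer: Vega = 21.159318

Derivation:
d1 = 0.2424096559; d2 = -0.0425903441
phi(d1) = 0.3873913898; exp(-qT) = 1.0000000000; exp(-rT) = 0.9907926496
Vega = S * exp(-qT) * phi(d1) * sqrt(T) = 109.2400 * 1.0000000000 * 0.3873913898 * 0.5000000000 = 21.159318


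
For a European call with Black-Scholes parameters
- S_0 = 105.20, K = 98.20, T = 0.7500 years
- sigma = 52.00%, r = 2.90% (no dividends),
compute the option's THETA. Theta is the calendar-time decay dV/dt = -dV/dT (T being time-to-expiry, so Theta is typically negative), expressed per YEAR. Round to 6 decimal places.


d1 = 0.4263667007; d2 = -0.0239665093
phi(d1) = 0.3642798766; exp(-qT) = 1.0000000000; exp(-rT) = 0.9784848257
Theta = -S*exp(-qT)*phi(d1)*sigma/(2*sqrt(T)) - r*K*exp(-rT)*N(d2) + q*S*exp(-qT)*N(d1)
N(d1) = 0.6650796691; N(d2) = 0.4904396614; sqrt(T) = 0.8660254038
Term 1 = -105.2000 * 1.0000000000 * 0.3642798766 * 0.5200 / (2 * 0.8660254038) = -11.5051858075
Term 2 = -0.0290 * 98.2000 * 0.9784848257 * 0.4904396614 = -1.3666243817
Term 3 = 0 (no dividend yield, q = 0)
Theta = -11.5051858075 + (-1.3666243817) + (0.0000000000) = -12.871810

Answer: Theta = -12.871810


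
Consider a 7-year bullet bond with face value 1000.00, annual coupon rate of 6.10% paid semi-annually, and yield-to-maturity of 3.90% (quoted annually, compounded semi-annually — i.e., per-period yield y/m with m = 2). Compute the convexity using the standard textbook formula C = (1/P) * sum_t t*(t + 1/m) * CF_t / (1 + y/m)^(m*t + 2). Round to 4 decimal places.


Answer: Convexity = 39.8991

Derivation:
Coupon per period c = face * coupon_rate / m = 30.500000
Periods per year m = 2; per-period yield y/m = 0.019500
Number of cashflows N = 14
Cashflows (t years, CF_t, discount factor 1/(1+y/m)^(m*t), PV):
  t = 0.5000: CF_t = 30.500000, DF = 0.980873, PV = 29.916626
  t = 1.0000: CF_t = 30.500000, DF = 0.962112, PV = 29.344410
  t = 1.5000: CF_t = 30.500000, DF = 0.943709, PV = 28.783139
  t = 2.0000: CF_t = 30.500000, DF = 0.925659, PV = 28.232603
  t = 2.5000: CF_t = 30.500000, DF = 0.907954, PV = 27.692597
  t = 3.0000: CF_t = 30.500000, DF = 0.890588, PV = 27.162920
  t = 3.5000: CF_t = 30.500000, DF = 0.873553, PV = 26.643374
  t = 4.0000: CF_t = 30.500000, DF = 0.856845, PV = 26.133766
  t = 4.5000: CF_t = 30.500000, DF = 0.840456, PV = 25.633905
  t = 5.0000: CF_t = 30.500000, DF = 0.824380, PV = 25.143605
  t = 5.5000: CF_t = 30.500000, DF = 0.808613, PV = 24.662682
  t = 6.0000: CF_t = 30.500000, DF = 0.793146, PV = 24.190959
  t = 6.5000: CF_t = 30.500000, DF = 0.777976, PV = 23.728258
  t = 7.0000: CF_t = 1030.500000, DF = 0.763095, PV = 786.369706
Price P = sum_t PV_t = 1133.638549
Convexity numerator sum_t t*(t + 1/m) * CF_t / (1+y/m)^(m*t + 2):
  t = 0.5000: term = 14.391569
  t = 1.0000: term = 42.348904
  t = 1.5000: term = 83.077792
  t = 2.0000: term = 135.814601
  t = 2.5000: term = 199.825308
  t = 3.0000: term = 274.404543
  t = 3.5000: term = 358.874668
  t = 4.0000: term = 452.584883
  t = 4.5000: term = 554.910351
  t = 5.0000: term = 665.251361
  t = 5.5000: term = 783.032500
  t = 6.0000: term = 907.701859
  t = 6.5000: term = 1038.730262
  t = 7.0000: term = 39720.217478
Convexity = (1/P) * sum = 45231.166079 / 1133.638549 = 39.899107


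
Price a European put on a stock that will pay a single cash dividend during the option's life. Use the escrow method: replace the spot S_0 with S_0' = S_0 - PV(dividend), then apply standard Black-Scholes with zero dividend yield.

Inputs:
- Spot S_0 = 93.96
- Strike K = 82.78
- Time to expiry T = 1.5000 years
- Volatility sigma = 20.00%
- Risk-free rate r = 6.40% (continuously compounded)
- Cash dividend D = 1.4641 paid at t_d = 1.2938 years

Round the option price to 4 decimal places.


Answer: Price = 2.2375

Derivation:
PV(D) = D * exp(-r * t_d) = 1.4641 * 0.92053229 = 1.34775133
S_0' = S_0 - PV(D) = 93.9600 - 1.34775133 = 92.61224867
d1 = (ln(S_0'/K) + (r + sigma^2/2)*T) / (sigma*sqrt(T)) = 0.97259000
d2 = d1 - sigma*sqrt(T) = 0.72764102
exp(-rT) = 0.90846402
N(-d1) = 0.16537856; N(-d2) = 0.23341668
P = K * exp(-rT) * N(-d2) - S_0' * N(-d1) = 82.7800 * 0.90846402 * 0.23341668 - 92.61224867 * 0.16537856 = 2.2375


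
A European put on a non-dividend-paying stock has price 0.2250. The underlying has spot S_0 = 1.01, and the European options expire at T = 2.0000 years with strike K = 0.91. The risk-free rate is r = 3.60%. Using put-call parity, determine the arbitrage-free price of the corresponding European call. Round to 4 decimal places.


Put-call parity: C - P = S_0 * exp(-qT) - K * exp(-rT).
S_0 * exp(-qT) = 1.0100 * 1.00000000 = 1.01000000
K * exp(-rT) = 0.9100 * 0.93053090 = 0.84678312
C = P + S*exp(-qT) - K*exp(-rT)
C = 0.2250 + 1.01000000 - 0.84678312 = 0.3882

Answer: Call price = 0.3882


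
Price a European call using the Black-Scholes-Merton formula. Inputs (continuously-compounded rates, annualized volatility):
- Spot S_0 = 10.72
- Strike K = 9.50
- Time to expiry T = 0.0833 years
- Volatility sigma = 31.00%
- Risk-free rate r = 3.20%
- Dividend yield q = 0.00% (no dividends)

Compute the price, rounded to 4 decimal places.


d1 = (ln(S/K) + (r - q + 0.5*sigma^2) * T) / (sigma * sqrt(T)) = 1.42489704
d2 = d1 - sigma * sqrt(T) = 1.33542565
exp(-rT) = 0.99733795; exp(-qT) = 1.00000000
C = S_0 * exp(-qT) * N(d1) - K * exp(-rT) * N(d2)
N(d1) = 0.92290652; N(d2) = 0.90913146
C = 10.7200 * 1.00000000 * 0.92290652 - 9.5000 * 0.99733795 * 0.90913146 = 1.2798

Answer: Price = 1.2798


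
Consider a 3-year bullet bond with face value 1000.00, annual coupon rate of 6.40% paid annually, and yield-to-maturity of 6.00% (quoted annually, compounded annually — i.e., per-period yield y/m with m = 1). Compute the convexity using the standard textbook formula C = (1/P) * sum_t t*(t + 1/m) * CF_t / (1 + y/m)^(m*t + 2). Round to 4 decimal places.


Coupon per period c = face * coupon_rate / m = 64.000000
Periods per year m = 1; per-period yield y/m = 0.060000
Number of cashflows N = 3
Cashflows (t years, CF_t, discount factor 1/(1+y/m)^(m*t), PV):
  t = 1.0000: CF_t = 64.000000, DF = 0.943396, PV = 60.377358
  t = 2.0000: CF_t = 64.000000, DF = 0.889996, PV = 56.959772
  t = 3.0000: CF_t = 1064.000000, DF = 0.839619, PV = 893.354917
Price P = sum_t PV_t = 1010.692048
Convexity numerator sum_t t*(t + 1/m) * CF_t / (1+y/m)^(m*t + 2):
  t = 1.0000: term = 107.471268
  t = 2.0000: term = 304.163967
  t = 3.0000: term = 9540.992351
Convexity = (1/P) * sum = 9952.627586 / 1010.692048 = 9.847339

Answer: Convexity = 9.8473


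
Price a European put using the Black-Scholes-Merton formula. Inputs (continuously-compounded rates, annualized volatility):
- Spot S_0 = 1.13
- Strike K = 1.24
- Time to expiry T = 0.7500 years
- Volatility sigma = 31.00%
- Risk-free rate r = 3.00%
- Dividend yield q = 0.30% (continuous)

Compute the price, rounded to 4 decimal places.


d1 = (ln(S/K) + (r - q + 0.5*sigma^2) * T) / (sigma * sqrt(T)) = -0.13635243
d2 = d1 - sigma * sqrt(T) = -0.40482030
exp(-rT) = 0.97775124; exp(-qT) = 0.99775253
P = K * exp(-rT) * N(-d2) - S_0 * exp(-qT) * N(-d1)
N(-d1) = 0.55422866; N(-d2) = 0.65719520
P = 1.2400 * 0.97775124 * 0.65719520 - 1.1300 * 0.99775253 * 0.55422866 = 0.1719

Answer: Price = 0.1719


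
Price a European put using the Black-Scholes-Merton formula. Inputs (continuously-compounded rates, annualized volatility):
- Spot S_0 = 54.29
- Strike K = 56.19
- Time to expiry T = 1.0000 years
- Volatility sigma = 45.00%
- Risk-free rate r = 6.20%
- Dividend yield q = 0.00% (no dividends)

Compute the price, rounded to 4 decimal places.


d1 = (ln(S/K) + (r - q + 0.5*sigma^2) * T) / (sigma * sqrt(T)) = 0.28633610
d2 = d1 - sigma * sqrt(T) = -0.16366390
exp(-rT) = 0.93988289; exp(-qT) = 1.00000000
P = K * exp(-rT) * N(-d2) - S_0 * exp(-qT) * N(-d1)
N(-d1) = 0.38731036; N(-d2) = 0.56500213
P = 56.1900 * 0.93988289 * 0.56500213 - 54.2900 * 1.00000000 * 0.38731036 = 8.8118

Answer: Price = 8.8118


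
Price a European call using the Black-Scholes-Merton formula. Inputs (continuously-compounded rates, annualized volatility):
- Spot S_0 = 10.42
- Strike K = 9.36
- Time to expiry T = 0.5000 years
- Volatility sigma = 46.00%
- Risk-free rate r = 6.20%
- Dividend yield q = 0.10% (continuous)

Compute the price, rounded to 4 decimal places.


Answer: Price = 2.0393

Derivation:
d1 = (ln(S/K) + (r - q + 0.5*sigma^2) * T) / (sigma * sqrt(T)) = 0.58622763
d2 = d1 - sigma * sqrt(T) = 0.26095851
exp(-rT) = 0.96947557; exp(-qT) = 0.99950012
C = S_0 * exp(-qT) * N(d1) - K * exp(-rT) * N(d2)
N(d1) = 0.72113872; N(d2) = 0.60293775
C = 10.4200 * 0.99950012 * 0.72113872 - 9.3600 * 0.96947557 * 0.60293775 = 2.0393


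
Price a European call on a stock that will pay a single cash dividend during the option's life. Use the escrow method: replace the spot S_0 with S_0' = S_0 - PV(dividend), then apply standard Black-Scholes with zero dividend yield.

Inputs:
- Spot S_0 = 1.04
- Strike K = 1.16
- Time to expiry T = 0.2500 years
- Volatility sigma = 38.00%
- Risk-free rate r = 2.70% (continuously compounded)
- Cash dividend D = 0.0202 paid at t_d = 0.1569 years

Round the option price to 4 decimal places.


PV(D) = D * exp(-r * t_d) = 0.0202 * 0.99577266 = 0.02011461
S_0' = S_0 - PV(D) = 1.0400 - 0.02011461 = 1.01988539
d1 = (ln(S_0'/K) + (r + sigma^2/2)*T) / (sigma*sqrt(T)) = -0.54699866
d2 = d1 - sigma*sqrt(T) = -0.73699866
exp(-rT) = 0.99327273
N(d1) = 0.29218983; N(d2) = 0.23056158
C = S_0' * N(d1) - K * exp(-rT) * N(d2) = 1.01988539 * 0.29218983 - 1.1600 * 0.99327273 * 0.23056158 = 0.0323

Answer: Price = 0.0323


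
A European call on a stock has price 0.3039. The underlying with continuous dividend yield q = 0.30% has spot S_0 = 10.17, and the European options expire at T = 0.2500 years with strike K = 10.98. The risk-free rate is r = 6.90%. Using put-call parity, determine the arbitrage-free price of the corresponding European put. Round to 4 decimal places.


Answer: Put price = 0.9337

Derivation:
Put-call parity: C - P = S_0 * exp(-qT) - K * exp(-rT).
S_0 * exp(-qT) = 10.1700 * 0.99925028 = 10.16237536
K * exp(-rT) = 10.9800 * 0.98289793 = 10.79221927
P = C - S*exp(-qT) + K*exp(-rT)
P = 0.3039 - 10.16237536 + 10.79221927 = 0.9337


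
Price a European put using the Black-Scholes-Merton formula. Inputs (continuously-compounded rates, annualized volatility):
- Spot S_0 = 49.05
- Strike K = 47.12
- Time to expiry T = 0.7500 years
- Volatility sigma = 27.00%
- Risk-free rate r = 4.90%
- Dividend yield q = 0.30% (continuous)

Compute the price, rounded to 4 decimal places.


d1 = (ln(S/K) + (r - q + 0.5*sigma^2) * T) / (sigma * sqrt(T)) = 0.43613530
d2 = d1 - sigma * sqrt(T) = 0.20230844
exp(-rT) = 0.96391708; exp(-qT) = 0.99775253
P = K * exp(-rT) * N(-d2) - S_0 * exp(-qT) * N(-d1)
N(-d1) = 0.33136928; N(-d2) = 0.41983780
P = 47.1200 * 0.96391708 * 0.41983780 - 49.0500 * 0.99775253 * 0.33136928 = 2.8518

Answer: Price = 2.8518


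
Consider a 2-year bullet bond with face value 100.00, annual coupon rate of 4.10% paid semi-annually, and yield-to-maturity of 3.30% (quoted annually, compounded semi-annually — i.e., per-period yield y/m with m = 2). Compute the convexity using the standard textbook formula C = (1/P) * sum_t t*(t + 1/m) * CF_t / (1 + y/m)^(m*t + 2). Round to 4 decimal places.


Answer: Convexity = 4.6491

Derivation:
Coupon per period c = face * coupon_rate / m = 2.050000
Periods per year m = 2; per-period yield y/m = 0.016500
Number of cashflows N = 4
Cashflows (t years, CF_t, discount factor 1/(1+y/m)^(m*t), PV):
  t = 0.5000: CF_t = 2.050000, DF = 0.983768, PV = 2.016724
  t = 1.0000: CF_t = 2.050000, DF = 0.967799, PV = 1.983988
  t = 1.5000: CF_t = 2.050000, DF = 0.952090, PV = 1.951784
  t = 2.0000: CF_t = 102.050000, DF = 0.936635, PV = 95.583621
Price P = sum_t PV_t = 101.536117
Convexity numerator sum_t t*(t + 1/m) * CF_t / (1+y/m)^(m*t + 2):
  t = 0.5000: term = 0.975892
  t = 1.0000: term = 2.880153
  t = 1.5000: term = 5.666804
  t = 2.0000: term = 462.528731
Convexity = (1/P) * sum = 472.051581 / 101.536117 = 4.649100


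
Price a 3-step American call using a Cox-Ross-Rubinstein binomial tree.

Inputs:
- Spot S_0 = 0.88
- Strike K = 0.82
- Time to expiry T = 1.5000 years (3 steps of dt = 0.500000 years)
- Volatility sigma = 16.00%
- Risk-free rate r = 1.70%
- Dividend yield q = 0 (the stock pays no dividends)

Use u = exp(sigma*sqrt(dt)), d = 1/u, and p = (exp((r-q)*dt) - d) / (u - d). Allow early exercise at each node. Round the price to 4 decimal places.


dt = T/N = 0.500000
u = exp(sigma*sqrt(dt)) = 1.119785; d = 1/u = 0.893028
p = (exp((r-q)*dt) - d) / (u - d) = 0.509391
Discount per step: exp(-r*dt) = 0.991536
Stock lattice S(k, i) with i counting down-moves:
  k=0: S(0,0) = 0.8800
  k=1: S(1,0) = 0.9854; S(1,1) = 0.7859
  k=2: S(2,0) = 1.1034; S(2,1) = 0.8800; S(2,2) = 0.7018
  k=3: S(3,0) = 1.2356; S(3,1) = 0.9854; S(3,2) = 0.7859; S(3,3) = 0.6267
Terminal payoffs V(N, i) = max(S_T - K, 0):
  V(3,0) = 0.415626; V(3,1) = 0.165411; V(3,2) = 0.000000; V(3,3) = 0.000000
Backward induction: V(k, i) = exp(-r*dt) * [p * V(k+1, i) + (1-p) * V(k+1, i+1)]; then take max(V_cont, immediate exercise) for American.
  V(2,0) = exp(-r*dt) * [p*0.415626 + (1-p)*0.165411] = 0.290390; exercise = 0.283449; V(2,0) = max -> 0.290390
  V(2,1) = exp(-r*dt) * [p*0.165411 + (1-p)*0.000000] = 0.083546; exercise = 0.060000; V(2,1) = max -> 0.083546
  V(2,2) = exp(-r*dt) * [p*0.000000 + (1-p)*0.000000] = 0.000000; exercise = 0.000000; V(2,2) = max -> 0.000000
  V(1,0) = exp(-r*dt) * [p*0.290390 + (1-p)*0.083546] = 0.187311; exercise = 0.165411; V(1,0) = max -> 0.187311
  V(1,1) = exp(-r*dt) * [p*0.083546 + (1-p)*0.000000] = 0.042197; exercise = 0.000000; V(1,1) = max -> 0.042197
  V(0,0) = exp(-r*dt) * [p*0.187311 + (1-p)*0.042197] = 0.115134; exercise = 0.060000; V(0,0) = max -> 0.115134

Answer: Price = V(0,0) = 0.1151


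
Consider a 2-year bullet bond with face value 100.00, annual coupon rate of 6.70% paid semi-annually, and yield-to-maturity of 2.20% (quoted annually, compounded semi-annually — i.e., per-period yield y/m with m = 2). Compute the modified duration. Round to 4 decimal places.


Answer: Modified duration = 1.8885

Derivation:
Coupon per period c = face * coupon_rate / m = 3.350000
Periods per year m = 2; per-period yield y/m = 0.011000
Number of cashflows N = 4
Cashflows (t years, CF_t, discount factor 1/(1+y/m)^(m*t), PV):
  t = 0.5000: CF_t = 3.350000, DF = 0.989120, PV = 3.313551
  t = 1.0000: CF_t = 3.350000, DF = 0.978358, PV = 3.277498
  t = 1.5000: CF_t = 3.350000, DF = 0.967713, PV = 3.241838
  t = 2.0000: CF_t = 103.350000, DF = 0.957184, PV = 98.924954
Price P = sum_t PV_t = 108.757842
First compute Macaulay numerator sum_t t * PV_t:
  t * PV_t at t = 0.5000: 1.656775
  t * PV_t at t = 1.0000: 3.277498
  t * PV_t at t = 1.5000: 4.862757
  t * PV_t at t = 2.0000: 197.849909
Macaulay duration D = 207.646940 / 108.757842 = 1.909259
Modified duration = D / (1 + y/m) = 1.909259 / (1 + 0.011000) = 1.888486


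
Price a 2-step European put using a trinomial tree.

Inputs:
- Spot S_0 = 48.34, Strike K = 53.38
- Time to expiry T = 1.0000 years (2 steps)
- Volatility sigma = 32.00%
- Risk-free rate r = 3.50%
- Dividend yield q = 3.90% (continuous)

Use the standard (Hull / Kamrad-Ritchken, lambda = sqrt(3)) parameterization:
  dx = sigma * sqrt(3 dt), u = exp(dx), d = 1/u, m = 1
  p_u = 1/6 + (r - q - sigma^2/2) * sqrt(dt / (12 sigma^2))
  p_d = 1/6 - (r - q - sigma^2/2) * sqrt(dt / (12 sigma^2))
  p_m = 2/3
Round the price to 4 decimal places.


dt = T/N = 0.500000; dx = sigma*sqrt(3*dt) = 0.391918
u = exp(dx) = 1.479817; d = 1/u = 0.675759
p_u = 0.131455, p_m = 0.666667, p_d = 0.201878
Discount per step: exp(-r*dt) = 0.982652
Stock lattice S(k, j) with j the centered position index:
  k=0: S(0,+0) = 48.3400
  k=1: S(1,-1) = 32.6662; S(1,+0) = 48.3400; S(1,+1) = 71.5343
  k=2: S(2,-2) = 22.0745; S(2,-1) = 32.6662; S(2,+0) = 48.3400; S(2,+1) = 71.5343; S(2,+2) = 105.8577
Terminal payoffs V(N, j) = max(K - S_T, 0):
  V(2,-2) = 31.305510; V(2,-1) = 20.713796; V(2,+0) = 5.040000; V(2,+1) = 0.000000; V(2,+2) = 0.000000
Backward induction: V(k, j) = exp(-r*dt) * [p_u * V(k+1, j+1) + p_m * V(k+1, j) + p_d * V(k+1, j-1)]
  V(1,-1) = exp(-r*dt) * [p_u*5.040000 + p_m*20.713796 + p_d*31.305510] = 20.430940
  V(1,+0) = exp(-r*dt) * [p_u*0.000000 + p_m*5.040000 + p_d*20.713796] = 7.410831
  V(1,+1) = exp(-r*dt) * [p_u*0.000000 + p_m*0.000000 + p_d*5.040000] = 0.999815
  V(0,+0) = exp(-r*dt) * [p_u*0.999815 + p_m*7.410831 + p_d*20.430940] = 9.037004

Answer: Price = V(0,0) = 9.0370


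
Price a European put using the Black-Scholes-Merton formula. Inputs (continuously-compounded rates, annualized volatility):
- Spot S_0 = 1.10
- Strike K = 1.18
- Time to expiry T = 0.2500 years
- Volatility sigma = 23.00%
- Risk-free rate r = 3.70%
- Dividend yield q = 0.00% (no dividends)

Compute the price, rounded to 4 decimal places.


Answer: Price = 0.0937

Derivation:
d1 = (ln(S/K) + (r - q + 0.5*sigma^2) * T) / (sigma * sqrt(T)) = -0.47253703
d2 = d1 - sigma * sqrt(T) = -0.58753703
exp(-rT) = 0.99079265; exp(-qT) = 1.00000000
P = K * exp(-rT) * N(-d2) - S_0 * exp(-qT) * N(-d1)
N(-d1) = 0.68172824; N(-d2) = 0.72157846
P = 1.1800 * 0.99079265 * 0.72157846 - 1.1000 * 1.00000000 * 0.68172824 = 0.0937


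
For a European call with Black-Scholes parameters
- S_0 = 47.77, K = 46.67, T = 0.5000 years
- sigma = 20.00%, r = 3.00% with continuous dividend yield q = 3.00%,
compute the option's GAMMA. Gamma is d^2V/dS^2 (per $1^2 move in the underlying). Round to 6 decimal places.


Answer: Gamma = 0.056583

Derivation:
d1 = 0.2354401650; d2 = 0.0940188087
phi(d1) = 0.3880370055; exp(-qT) = 0.9851119396; exp(-rT) = 0.9851119396
Gamma = exp(-qT) * phi(d1) / (S * sigma * sqrt(T)) = 0.9851119396 * 0.3880370055 / (47.7700 * 0.2000 * 0.7071067812) = 0.056583


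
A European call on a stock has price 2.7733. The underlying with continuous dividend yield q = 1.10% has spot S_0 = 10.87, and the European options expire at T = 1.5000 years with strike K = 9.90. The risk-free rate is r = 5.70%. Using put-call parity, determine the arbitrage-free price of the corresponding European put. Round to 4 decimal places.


Answer: Put price = 1.1699

Derivation:
Put-call parity: C - P = S_0 * exp(-qT) - K * exp(-rT).
S_0 * exp(-qT) = 10.8700 * 0.98363538 = 10.69211657
K * exp(-rT) = 9.9000 * 0.91805314 = 9.08872612
P = C - S*exp(-qT) + K*exp(-rT)
P = 2.7733 - 10.69211657 + 9.08872612 = 1.1699


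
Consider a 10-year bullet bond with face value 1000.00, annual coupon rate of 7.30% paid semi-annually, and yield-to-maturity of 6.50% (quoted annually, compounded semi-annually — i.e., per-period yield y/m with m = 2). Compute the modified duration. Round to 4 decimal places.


Coupon per period c = face * coupon_rate / m = 36.500000
Periods per year m = 2; per-period yield y/m = 0.032500
Number of cashflows N = 20
Cashflows (t years, CF_t, discount factor 1/(1+y/m)^(m*t), PV):
  t = 0.5000: CF_t = 36.500000, DF = 0.968523, PV = 35.351090
  t = 1.0000: CF_t = 36.500000, DF = 0.938037, PV = 34.238343
  t = 1.5000: CF_t = 36.500000, DF = 0.908510, PV = 33.160623
  t = 2.0000: CF_t = 36.500000, DF = 0.879913, PV = 32.116826
  t = 2.5000: CF_t = 36.500000, DF = 0.852216, PV = 31.105885
  t = 3.0000: CF_t = 36.500000, DF = 0.825391, PV = 30.126765
  t = 3.5000: CF_t = 36.500000, DF = 0.799410, PV = 29.178465
  t = 4.0000: CF_t = 36.500000, DF = 0.774247, PV = 28.260015
  t = 4.5000: CF_t = 36.500000, DF = 0.749876, PV = 27.370474
  t = 5.0000: CF_t = 36.500000, DF = 0.726272, PV = 26.508934
  t = 5.5000: CF_t = 36.500000, DF = 0.703411, PV = 25.674512
  t = 6.0000: CF_t = 36.500000, DF = 0.681270, PV = 24.866356
  t = 6.5000: CF_t = 36.500000, DF = 0.659826, PV = 24.083637
  t = 7.0000: CF_t = 36.500000, DF = 0.639056, PV = 23.325557
  t = 7.5000: CF_t = 36.500000, DF = 0.618941, PV = 22.591338
  t = 8.0000: CF_t = 36.500000, DF = 0.599458, PV = 21.880231
  t = 8.5000: CF_t = 36.500000, DF = 0.580589, PV = 21.191507
  t = 9.0000: CF_t = 36.500000, DF = 0.562314, PV = 20.524462
  t = 9.5000: CF_t = 36.500000, DF = 0.544614, PV = 19.878413
  t = 10.0000: CF_t = 1036.500000, DF = 0.527471, PV = 546.723951
Price P = sum_t PV_t = 1058.157385
First compute Macaulay numerator sum_t t * PV_t:
  t * PV_t at t = 0.5000: 17.675545
  t * PV_t at t = 1.0000: 34.238343
  t * PV_t at t = 1.5000: 49.740935
  t * PV_t at t = 2.0000: 64.233653
  t * PV_t at t = 2.5000: 77.764713
  t * PV_t at t = 3.0000: 90.380296
  t * PV_t at t = 3.5000: 102.124628
  t * PV_t at t = 4.0000: 113.040058
  t * PV_t at t = 4.5000: 123.167134
  t * PV_t at t = 5.0000: 132.544669
  t * PV_t at t = 5.5000: 141.209817
  t * PV_t at t = 6.0000: 149.198134
  t * PV_t at t = 6.5000: 156.543643
  t * PV_t at t = 7.0000: 163.278898
  t * PV_t at t = 7.5000: 169.435037
  t * PV_t at t = 8.0000: 175.041847
  t * PV_t at t = 8.5000: 180.127808
  t * PV_t at t = 9.0000: 184.720157
  t * PV_t at t = 9.5000: 188.844927
  t * PV_t at t = 10.0000: 5467.239509
Macaulay duration D = 7780.549749 / 1058.157385 = 7.352923
Modified duration = D / (1 + y/m) = 7.352923 / (1 + 0.032500) = 7.121475

Answer: Modified duration = 7.1215


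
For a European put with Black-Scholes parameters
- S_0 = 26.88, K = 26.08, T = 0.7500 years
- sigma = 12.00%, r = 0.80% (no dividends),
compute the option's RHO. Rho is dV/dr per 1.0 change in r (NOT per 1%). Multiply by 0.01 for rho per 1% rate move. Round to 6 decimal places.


d1 = 0.4004287712; d2 = 0.2965057228
phi(d1) = 0.3682069504; exp(-qT) = 1.0000000000; exp(-rT) = 0.9940179641
N(-d2) = 0.3834219486
Rho = -K*T*exp(-rT)*N(-d2) = -26.0800 * 0.7500 * 0.9940179641 * 0.3834219486 = -7.454870

Answer: Rho = -7.454870


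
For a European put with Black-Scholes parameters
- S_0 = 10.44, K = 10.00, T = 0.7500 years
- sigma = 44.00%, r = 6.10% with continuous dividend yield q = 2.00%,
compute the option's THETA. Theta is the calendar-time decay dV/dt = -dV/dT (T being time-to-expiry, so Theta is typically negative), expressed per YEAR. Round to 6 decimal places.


d1 = 0.3842252643; d2 = 0.0031740867
phi(d1) = 0.3705551249; exp(-qT) = 0.9851119396; exp(-rT) = 0.9552807525
Theta = -S*exp(-qT)*phi(d1)*sigma/(2*sqrt(T)) + r*K*exp(-rT)*N(-d2) - q*S*exp(-qT)*N(-d1)
N(-d1) = 0.3504057473; N(-d2) = 0.4987337248; sqrt(T) = 0.8660254038
Term 1 = -10.4400 * 0.9851119396 * 0.3705551249 * 0.4400 / (2 * 0.8660254038) = -0.9681239289
Term 2 = 0.0610 * 10.0000 * 0.9552807525 * 0.4987337248 = 0.2906227440
Term 3 = -0.0200 * 10.4400 * 0.9851119396 * 0.3504057473 = -0.0720754393
Theta = -0.9681239289 + (0.2906227440) + (-0.0720754393) = -0.749577

Answer: Theta = -0.749577


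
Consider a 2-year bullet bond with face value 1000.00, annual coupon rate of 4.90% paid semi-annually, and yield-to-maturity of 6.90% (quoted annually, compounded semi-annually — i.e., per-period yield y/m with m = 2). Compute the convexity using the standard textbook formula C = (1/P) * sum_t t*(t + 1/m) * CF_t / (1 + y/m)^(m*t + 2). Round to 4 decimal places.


Answer: Convexity = 4.4480

Derivation:
Coupon per period c = face * coupon_rate / m = 24.500000
Periods per year m = 2; per-period yield y/m = 0.034500
Number of cashflows N = 4
Cashflows (t years, CF_t, discount factor 1/(1+y/m)^(m*t), PV):
  t = 0.5000: CF_t = 24.500000, DF = 0.966651, PV = 23.682939
  t = 1.0000: CF_t = 24.500000, DF = 0.934413, PV = 22.893126
  t = 1.5000: CF_t = 24.500000, DF = 0.903251, PV = 22.129653
  t = 2.0000: CF_t = 1024.500000, DF = 0.873128, PV = 894.519851
Price P = sum_t PV_t = 963.225568
Convexity numerator sum_t t*(t + 1/m) * CF_t / (1+y/m)^(m*t + 2):
  t = 0.5000: term = 11.064826
  t = 1.0000: term = 32.087462
  t = 1.5000: term = 62.034725
  t = 2.0000: term = 4179.256216
Convexity = (1/P) * sum = 4284.443229 / 963.225568 = 4.448017


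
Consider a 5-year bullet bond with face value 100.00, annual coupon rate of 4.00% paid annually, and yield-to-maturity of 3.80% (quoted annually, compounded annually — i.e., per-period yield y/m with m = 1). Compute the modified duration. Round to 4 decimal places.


Coupon per period c = face * coupon_rate / m = 4.000000
Periods per year m = 1; per-period yield y/m = 0.038000
Number of cashflows N = 5
Cashflows (t years, CF_t, discount factor 1/(1+y/m)^(m*t), PV):
  t = 1.0000: CF_t = 4.000000, DF = 0.963391, PV = 3.853565
  t = 2.0000: CF_t = 4.000000, DF = 0.928122, PV = 3.712490
  t = 3.0000: CF_t = 4.000000, DF = 0.894145, PV = 3.576580
  t = 4.0000: CF_t = 4.000000, DF = 0.861411, PV = 3.445645
  t = 5.0000: CF_t = 104.000000, DF = 0.829876, PV = 86.307109
Price P = sum_t PV_t = 100.895389
First compute Macaulay numerator sum_t t * PV_t:
  t * PV_t at t = 1.0000: 3.853565
  t * PV_t at t = 2.0000: 7.424980
  t * PV_t at t = 3.0000: 10.729740
  t * PV_t at t = 4.0000: 13.782581
  t * PV_t at t = 5.0000: 431.535547
Macaulay duration D = 467.326413 / 100.895389 = 4.631792
Modified duration = D / (1 + y/m) = 4.631792 / (1 + 0.038000) = 4.462227

Answer: Modified duration = 4.4622


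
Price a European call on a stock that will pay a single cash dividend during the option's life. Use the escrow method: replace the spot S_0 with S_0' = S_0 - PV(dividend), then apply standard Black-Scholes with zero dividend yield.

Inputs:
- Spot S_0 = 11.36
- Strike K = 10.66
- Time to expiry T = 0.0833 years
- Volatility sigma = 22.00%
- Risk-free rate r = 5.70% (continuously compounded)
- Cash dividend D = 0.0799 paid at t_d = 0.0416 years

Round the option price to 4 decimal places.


PV(D) = D * exp(-r * t_d) = 0.0799 * 0.99763161 = 0.07971077
S_0' = S_0 - PV(D) = 11.3600 - 0.07971077 = 11.28028923
d1 = (ln(S_0'/K) + (r + sigma^2/2)*T) / (sigma*sqrt(T)) = 0.99726914
d2 = d1 - sigma*sqrt(T) = 0.93377331
exp(-rT) = 0.99526315
N(d1) = 0.84068306; N(d2) = 0.82478958
C = S_0' * N(d1) - K * exp(-rT) * N(d2) = 11.28028923 * 0.84068306 - 10.6600 * 0.99526315 * 0.82478958 = 0.7325

Answer: Price = 0.7325


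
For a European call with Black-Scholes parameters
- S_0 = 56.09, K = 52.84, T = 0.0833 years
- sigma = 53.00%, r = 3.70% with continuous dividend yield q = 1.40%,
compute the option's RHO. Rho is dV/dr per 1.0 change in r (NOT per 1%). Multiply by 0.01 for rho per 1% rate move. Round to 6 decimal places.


Answer: Rho = 2.755164

Derivation:
d1 = 0.4792167203; d2 = 0.3262495016
phi(d1) = 0.3556661156; exp(-qT) = 0.9988344797; exp(-rT) = 0.9969226448
N(d2) = 0.6278822042
Rho = K*T*exp(-rT)*N(d2) = 52.8400 * 0.0833 * 0.9969226448 * 0.6278822042 = 2.755164


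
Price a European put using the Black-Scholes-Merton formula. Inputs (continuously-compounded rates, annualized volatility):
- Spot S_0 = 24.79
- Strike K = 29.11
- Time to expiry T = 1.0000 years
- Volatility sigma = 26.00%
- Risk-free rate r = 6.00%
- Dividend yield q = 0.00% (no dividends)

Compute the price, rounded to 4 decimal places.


d1 = (ln(S/K) + (r - q + 0.5*sigma^2) * T) / (sigma * sqrt(T)) = -0.25708235
d2 = d1 - sigma * sqrt(T) = -0.51708235
exp(-rT) = 0.94176453; exp(-qT) = 1.00000000
P = K * exp(-rT) * N(-d2) - S_0 * exp(-qT) * N(-d1)
N(-d1) = 0.60144240; N(-d2) = 0.69745066
P = 29.1100 * 0.94176453 * 0.69745066 - 24.7900 * 1.00000000 * 0.60144240 = 4.2107

Answer: Price = 4.2107


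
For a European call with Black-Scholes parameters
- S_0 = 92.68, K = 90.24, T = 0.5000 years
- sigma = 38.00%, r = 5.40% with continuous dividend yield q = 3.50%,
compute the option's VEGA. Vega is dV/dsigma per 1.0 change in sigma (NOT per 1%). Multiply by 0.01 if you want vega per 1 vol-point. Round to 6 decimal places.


d1 = 0.2689979778; d2 = 0.0002974010
phi(d1) = 0.3847665512; exp(-qT) = 0.9826522357; exp(-rT) = 0.9733612415
Vega = S * exp(-qT) * phi(d1) * sqrt(T) = 92.6800 * 0.9826522357 * 0.3847665512 * 0.7071067812 = 24.778110

Answer: Vega = 24.778110


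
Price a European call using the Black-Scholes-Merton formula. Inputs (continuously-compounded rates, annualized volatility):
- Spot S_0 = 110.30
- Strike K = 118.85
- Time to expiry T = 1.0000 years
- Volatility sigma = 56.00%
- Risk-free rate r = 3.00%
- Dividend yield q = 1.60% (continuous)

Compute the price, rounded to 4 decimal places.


Answer: Price = 21.4328

Derivation:
d1 = (ln(S/K) + (r - q + 0.5*sigma^2) * T) / (sigma * sqrt(T)) = 0.17168167
d2 = d1 - sigma * sqrt(T) = -0.38831833
exp(-rT) = 0.97044553; exp(-qT) = 0.98412732
C = S_0 * exp(-qT) * N(d1) - K * exp(-rT) * N(d2)
N(d1) = 0.56815610; N(d2) = 0.34889024
C = 110.3000 * 0.98412732 * 0.56815610 - 118.8500 * 0.97044553 * 0.34889024 = 21.4328


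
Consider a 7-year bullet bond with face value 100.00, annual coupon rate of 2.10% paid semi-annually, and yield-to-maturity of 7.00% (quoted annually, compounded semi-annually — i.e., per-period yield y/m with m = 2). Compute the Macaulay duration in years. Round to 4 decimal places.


Coupon per period c = face * coupon_rate / m = 1.050000
Periods per year m = 2; per-period yield y/m = 0.035000
Number of cashflows N = 14
Cashflows (t years, CF_t, discount factor 1/(1+y/m)^(m*t), PV):
  t = 0.5000: CF_t = 1.050000, DF = 0.966184, PV = 1.014493
  t = 1.0000: CF_t = 1.050000, DF = 0.933511, PV = 0.980186
  t = 1.5000: CF_t = 1.050000, DF = 0.901943, PV = 0.947040
  t = 2.0000: CF_t = 1.050000, DF = 0.871442, PV = 0.915014
  t = 2.5000: CF_t = 1.050000, DF = 0.841973, PV = 0.884072
  t = 3.0000: CF_t = 1.050000, DF = 0.813501, PV = 0.854176
  t = 3.5000: CF_t = 1.050000, DF = 0.785991, PV = 0.825291
  t = 4.0000: CF_t = 1.050000, DF = 0.759412, PV = 0.797382
  t = 4.5000: CF_t = 1.050000, DF = 0.733731, PV = 0.770418
  t = 5.0000: CF_t = 1.050000, DF = 0.708919, PV = 0.744365
  t = 5.5000: CF_t = 1.050000, DF = 0.684946, PV = 0.719193
  t = 6.0000: CF_t = 1.050000, DF = 0.661783, PV = 0.694872
  t = 6.5000: CF_t = 1.050000, DF = 0.639404, PV = 0.671374
  t = 7.0000: CF_t = 101.050000, DF = 0.617782, PV = 62.426850
Price P = sum_t PV_t = 73.244725
Macaulay numerator sum_t t * PV_t:
  t * PV_t at t = 0.5000: 0.507246
  t * PV_t at t = 1.0000: 0.980186
  t * PV_t at t = 1.5000: 1.420560
  t * PV_t at t = 2.0000: 1.830029
  t * PV_t at t = 2.5000: 2.210180
  t * PV_t at t = 3.0000: 2.562527
  t * PV_t at t = 3.5000: 2.888517
  t * PV_t at t = 4.0000: 3.189529
  t * PV_t at t = 4.5000: 3.466879
  t * PV_t at t = 5.0000: 3.721824
  t * PV_t at t = 5.5000: 3.955561
  t * PV_t at t = 6.0000: 4.169235
  t * PV_t at t = 6.5000: 4.363933
  t * PV_t at t = 7.0000: 436.987949
Macaulay duration D = (sum_t t * PV_t) / P = 472.254155 / 73.244725 = 6.447620

Answer: Macaulay duration = 6.4476 years


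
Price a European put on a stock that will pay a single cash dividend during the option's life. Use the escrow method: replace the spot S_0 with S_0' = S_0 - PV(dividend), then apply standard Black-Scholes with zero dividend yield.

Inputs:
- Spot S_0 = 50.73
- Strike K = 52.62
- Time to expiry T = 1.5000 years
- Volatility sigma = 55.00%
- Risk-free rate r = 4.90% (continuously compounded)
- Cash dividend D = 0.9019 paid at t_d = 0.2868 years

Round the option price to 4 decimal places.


PV(D) = D * exp(-r * t_d) = 0.9019 * 0.98604509 = 0.88931406
S_0' = S_0 - PV(D) = 50.7300 - 0.88931406 = 49.84068594
d1 = (ln(S_0'/K) + (r + sigma^2/2)*T) / (sigma*sqrt(T)) = 0.36536049
d2 = d1 - sigma*sqrt(T) = -0.30824919
exp(-rT) = 0.92913615
N(-d1) = 0.35742117; N(-d2) = 0.62105364
P = K * exp(-rT) * N(-d2) - S_0' * N(-d1) = 52.6200 * 0.92913615 * 0.62105364 - 49.84068594 * 0.35742117 = 12.5499

Answer: Price = 12.5499


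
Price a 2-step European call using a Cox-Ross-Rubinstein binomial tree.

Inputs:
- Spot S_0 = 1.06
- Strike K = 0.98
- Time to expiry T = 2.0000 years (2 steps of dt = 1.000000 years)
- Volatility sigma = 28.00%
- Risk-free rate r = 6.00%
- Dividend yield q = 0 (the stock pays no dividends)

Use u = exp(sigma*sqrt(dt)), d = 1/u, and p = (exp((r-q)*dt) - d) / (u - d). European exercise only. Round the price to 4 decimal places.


dt = T/N = 1.000000
u = exp(sigma*sqrt(dt)) = 1.323130; d = 1/u = 0.755784
p = (exp((r-q)*dt) - d) / (u - d) = 0.539446
Discount per step: exp(-r*dt) = 0.941765
Stock lattice S(k, i) with i counting down-moves:
  k=0: S(0,0) = 1.0600
  k=1: S(1,0) = 1.4025; S(1,1) = 0.8011
  k=2: S(2,0) = 1.8557; S(2,1) = 1.0600; S(2,2) = 0.6055
Terminal payoffs V(N, i) = max(S_T - K, 0):
  V(2,0) = 0.875713; V(2,1) = 0.080000; V(2,2) = 0.000000
Backward induction: V(k, i) = exp(-r*dt) * [p * V(k+1, i) + (1-p) * V(k+1, i+1)].
  V(1,0) = exp(-r*dt) * [p*0.875713 + (1-p)*0.080000] = 0.479588
  V(1,1) = exp(-r*dt) * [p*0.080000 + (1-p)*0.000000] = 0.040643
  V(0,0) = exp(-r*dt) * [p*0.479588 + (1-p)*0.040643] = 0.261274

Answer: Price = V(0,0) = 0.2613


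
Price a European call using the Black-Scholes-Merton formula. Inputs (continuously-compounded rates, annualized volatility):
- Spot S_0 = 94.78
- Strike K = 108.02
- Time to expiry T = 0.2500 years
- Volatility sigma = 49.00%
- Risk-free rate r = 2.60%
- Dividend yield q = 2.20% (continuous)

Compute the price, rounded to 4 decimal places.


d1 = (ln(S/K) + (r - q + 0.5*sigma^2) * T) / (sigma * sqrt(T)) = -0.40712440
d2 = d1 - sigma * sqrt(T) = -0.65212440
exp(-rT) = 0.99352108; exp(-qT) = 0.99451510
C = S_0 * exp(-qT) * N(d1) - K * exp(-rT) * N(d2)
N(d1) = 0.34195831; N(d2) = 0.25716046
C = 94.7800 * 0.99451510 * 0.34195831 - 108.0200 * 0.99352108 * 0.25716046 = 4.6345

Answer: Price = 4.6345


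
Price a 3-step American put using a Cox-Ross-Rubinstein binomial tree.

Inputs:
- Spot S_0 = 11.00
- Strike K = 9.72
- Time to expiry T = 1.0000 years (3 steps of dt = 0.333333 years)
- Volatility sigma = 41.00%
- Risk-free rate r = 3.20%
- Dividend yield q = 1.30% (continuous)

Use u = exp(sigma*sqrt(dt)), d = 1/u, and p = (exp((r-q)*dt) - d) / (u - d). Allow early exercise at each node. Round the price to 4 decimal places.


Answer: Price = V(0,0) = 1.1080

Derivation:
dt = T/N = 0.333333
u = exp(sigma*sqrt(dt)) = 1.267078; d = 1/u = 0.789217
p = (exp((r-q)*dt) - d) / (u - d) = 0.454392
Discount per step: exp(-r*dt) = 0.989390
Stock lattice S(k, i) with i counting down-moves:
  k=0: S(0,0) = 11.0000
  k=1: S(1,0) = 13.9379; S(1,1) = 8.6814
  k=2: S(2,0) = 17.6604; S(2,1) = 11.0000; S(2,2) = 6.8515
  k=3: S(3,0) = 22.3771; S(3,1) = 13.9379; S(3,2) = 8.6814; S(3,3) = 5.4073
Terminal payoffs V(N, i) = max(K - S_T, 0):
  V(3,0) = 0.000000; V(3,1) = 0.000000; V(3,2) = 1.038610; V(3,3) = 4.312675
Backward induction: V(k, i) = exp(-r*dt) * [p * V(k+1, i) + (1-p) * V(k+1, i+1)]; then take max(V_cont, immediate exercise) for American.
  V(2,0) = exp(-r*dt) * [p*0.000000 + (1-p)*0.000000] = 0.000000; exercise = 0.000000; V(2,0) = max -> 0.000000
  V(2,1) = exp(-r*dt) * [p*0.000000 + (1-p)*1.038610] = 0.560662; exercise = 0.000000; V(2,1) = max -> 0.560662
  V(2,2) = exp(-r*dt) * [p*1.038610 + (1-p)*4.312675] = 2.794994; exercise = 2.868497; V(2,2) = max -> 2.868497
  V(1,0) = exp(-r*dt) * [p*0.000000 + (1-p)*0.560662] = 0.302656; exercise = 0.000000; V(1,0) = max -> 0.302656
  V(1,1) = exp(-r*dt) * [p*0.560662 + (1-p)*2.868497] = 1.800527; exercise = 1.038610; V(1,1) = max -> 1.800527
  V(0,0) = exp(-r*dt) * [p*0.302656 + (1-p)*1.800527] = 1.108024; exercise = 0.000000; V(0,0) = max -> 1.108024
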